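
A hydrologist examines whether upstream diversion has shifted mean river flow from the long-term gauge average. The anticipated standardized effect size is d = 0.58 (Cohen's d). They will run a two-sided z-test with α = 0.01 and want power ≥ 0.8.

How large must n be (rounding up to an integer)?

n = 35

For power 0.8 need Φ(δ − z_{0.005}) = 0.8, so δ = z_{0.005} + z_{0.20} = 2.576 + 0.842 = 3.417.
(Ignoring the negligible lower-tail rejection probability gives the usual closed-form inversion.)
δ = d·√n ⇒ n = (δ/d)² = (3.417 / 0.58)² = 34.72.
Round up to the next whole unit.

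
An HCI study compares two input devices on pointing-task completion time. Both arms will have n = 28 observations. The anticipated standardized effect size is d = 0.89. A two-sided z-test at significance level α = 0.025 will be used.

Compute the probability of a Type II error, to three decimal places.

Noncentrality parameter: δ = d·√(n/2) = 0.89 × √(28/2) = 3.3301
Critical value for a two-sided test at α = 0.025: z_{α/2} = 2.241.
Power = Φ(δ − 2.241) + Φ(−δ − 2.241) = Φ(1.089) + Φ(-5.571) = 0.8619 + 0.0000 = 0.8619.
Type II error: β = 1 − power = 1 − 0.8619 = 0.1381.

β ≈ 0.138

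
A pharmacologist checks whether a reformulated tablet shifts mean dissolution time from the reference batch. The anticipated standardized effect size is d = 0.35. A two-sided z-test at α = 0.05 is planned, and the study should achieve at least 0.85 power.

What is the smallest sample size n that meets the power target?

n = 74

Set Φ(δ − 1.960) = 0.85; then δ − 1.960 = Φ⁻¹(0.85) = 1.036, giving δ = 2.996.
(For δ > 0 the lower-tail rejection region contributes negligibly to power, so the one-term inversion is standard.)
δ = d·√n ⇒ n = (δ/d)² = (2.996 / 0.35)² = 73.29.
Round up to the next whole unit.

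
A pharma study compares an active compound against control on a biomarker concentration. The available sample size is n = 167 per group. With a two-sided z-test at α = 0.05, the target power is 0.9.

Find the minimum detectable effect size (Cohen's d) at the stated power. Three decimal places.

d ≈ 0.355

Need Φ(δ − 1.960) = 0.9, so δ = 1.960 + 1.282 = 3.242.
(Lower-tail contribution to power is negligible for δ > 0.)
δ = d·√(n/2) ⇒ d = δ/√(n/2) = 3.242/√(167/2) = 0.3547.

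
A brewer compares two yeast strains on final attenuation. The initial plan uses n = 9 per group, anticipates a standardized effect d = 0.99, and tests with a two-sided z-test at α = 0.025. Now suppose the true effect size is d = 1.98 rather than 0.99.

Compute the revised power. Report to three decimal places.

Power ≈ 0.975

With d = 1.98: δ = d·√(n/2) = 1.98 × √(9/2) = 4.2002. Critical value z_{0.0125} = 2.241.
Revised power = Φ(δ − 2.241) + Φ(−δ − 2.241) = Φ(1.959) + Φ(-6.442) = 0.9749 + 0.0000 = 0.9749.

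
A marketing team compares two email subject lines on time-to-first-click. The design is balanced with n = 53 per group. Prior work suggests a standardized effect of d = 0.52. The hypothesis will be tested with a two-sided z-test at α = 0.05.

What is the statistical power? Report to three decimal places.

Power ≈ 0.763

Noncentrality parameter: δ = d·√(n/2) = 0.52 × √(53/2) = 2.6769
Two-sided α = 0.05 → critical value z_{0.025} = 1.960.
Power = Φ(δ − 1.960) + Φ(−δ − 1.960) = Φ(0.717) + Φ(-4.637) = 0.7633 + 0.0000 = 0.7633.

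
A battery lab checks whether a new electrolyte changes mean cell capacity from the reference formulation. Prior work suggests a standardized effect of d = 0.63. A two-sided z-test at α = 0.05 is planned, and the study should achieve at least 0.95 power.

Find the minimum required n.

n = 33

Set Φ(δ − 1.960) = 0.95; then δ − 1.960 = Φ⁻¹(0.95) = 1.645, giving δ = 3.605.
(The Φ(−δ − z_{α/2}) term is vanishingly small for δ > 0 and is dropped in the standard sample-size formula.)
δ = d·√n ⇒ n = (δ/d)² = (3.605 / 0.63)² = 32.74.
Rounding up, n = 33.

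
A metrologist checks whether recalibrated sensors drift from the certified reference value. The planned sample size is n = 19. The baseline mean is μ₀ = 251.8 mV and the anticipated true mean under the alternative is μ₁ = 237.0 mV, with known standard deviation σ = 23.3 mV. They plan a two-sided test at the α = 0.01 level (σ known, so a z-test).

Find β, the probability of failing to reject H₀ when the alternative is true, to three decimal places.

Standardized effect: d = |μ₁ − μ₀| / σ = |237.0 − 251.8| / 23.3 = 0.6352
Noncentrality parameter: δ = d·√n = 0.6352 × √19 = 2.7687
Critical value for a two-sided test at α = 0.01: z_{α/2} = 2.576.
Power = Φ(δ − 2.576) + Φ(−δ − 2.576) = Φ(0.193) + Φ(-5.345) = 0.5765 + 0.0000 = 0.5765.
Type II error: β = 1 − power = 1 − 0.5765 = 0.4235.

β ≈ 0.424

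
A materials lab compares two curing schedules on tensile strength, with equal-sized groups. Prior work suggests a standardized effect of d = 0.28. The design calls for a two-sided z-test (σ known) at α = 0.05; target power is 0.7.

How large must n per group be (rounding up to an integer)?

For power 0.7 need Φ(δ − z_{0.025}) = 0.7, so δ = z_{0.025} + z_{0.30} = 1.960 + 0.524 = 2.484.
(Ignoring the negligible lower-tail rejection probability gives the usual closed-form inversion.)
δ = d·√(n/2) ⇒ n = 2(δ/d)² = 2 × (2.484 / 0.28)² = 157.45.
Round up to the next whole unit.

n = 158 per group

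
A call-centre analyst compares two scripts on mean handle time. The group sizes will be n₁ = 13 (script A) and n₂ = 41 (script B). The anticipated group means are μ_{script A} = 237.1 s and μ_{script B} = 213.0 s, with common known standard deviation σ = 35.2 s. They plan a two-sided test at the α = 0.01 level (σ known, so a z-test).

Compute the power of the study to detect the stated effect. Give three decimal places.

Power ≈ 0.335

Standardized effect: d = |μ_{script A} − μ_{script B}| / σ = |237.1 − 213.0| / 35.2 = 0.6847
Noncentrality parameter: δ = d / √(1/n₁ + 1/n₂) = 0.6847 / √(1/13 + 1/41) = 2.1510
Critical value for a two-sided test at α = 0.01: z_{α/2} = 2.576.
Power = Φ(δ − 2.576) + Φ(−δ − 2.576) = Φ(-0.425) + Φ(-4.727) = 0.3355 + 0.0000 = 0.3355.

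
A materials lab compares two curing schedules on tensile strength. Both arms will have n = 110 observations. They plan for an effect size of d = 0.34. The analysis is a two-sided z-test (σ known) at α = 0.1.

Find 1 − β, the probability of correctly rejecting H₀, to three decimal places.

Noncentrality parameter: δ = d·√(n/2) = 0.34 × √(110/2) = 2.5215
Critical value for a two-sided test at α = 0.1: z_{α/2} = 1.645.
Power = Φ(δ − 1.645) + Φ(−δ − 1.645) = Φ(0.877) + Φ(-4.166) = 0.8097 + 0.0000 = 0.8097.

Power ≈ 0.810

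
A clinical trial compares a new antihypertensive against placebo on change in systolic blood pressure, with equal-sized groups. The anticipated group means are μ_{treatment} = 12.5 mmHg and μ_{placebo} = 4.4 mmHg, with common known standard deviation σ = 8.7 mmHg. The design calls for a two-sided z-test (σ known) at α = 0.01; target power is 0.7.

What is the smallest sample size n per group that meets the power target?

n = 23 per group

Standardized effect: d = |μ_{treatment} − μ_{placebo}| / σ = |12.5 − 4.4| / 8.7 = 0.9310
For power 0.7 need Φ(δ − z_{0.005}) = 0.7, so δ = z_{0.005} + z_{0.30} = 2.576 + 0.524 = 3.100.
(The Φ(−δ − z_{α/2}) term is vanishingly small for δ > 0 and is dropped in the standard sample-size formula.)
δ = d·√(n/2) ⇒ n = 2(δ/d)² = 2 × (3.100 / 0.9310)² = 22.18.
Round up to the next whole unit.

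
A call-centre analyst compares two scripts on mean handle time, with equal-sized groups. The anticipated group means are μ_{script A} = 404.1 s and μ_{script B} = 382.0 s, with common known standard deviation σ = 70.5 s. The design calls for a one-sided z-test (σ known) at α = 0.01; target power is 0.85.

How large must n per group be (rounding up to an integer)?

n = 231 per group

Standardized effect: d = |μ_{script A} − μ_{script B}| / σ = |404.1 − 382.0| / 70.5 = 0.3135
For power 0.85 need Φ(δ − z_{0.01}) = 0.85, so δ = z_{0.01} + z_{0.15} = 2.326 + 1.036 = 3.363.
δ = d·√(n/2) ⇒ n = 2(δ/d)² = 2 × (3.363 / 0.3135)² = 230.16.
Round up to the next whole unit.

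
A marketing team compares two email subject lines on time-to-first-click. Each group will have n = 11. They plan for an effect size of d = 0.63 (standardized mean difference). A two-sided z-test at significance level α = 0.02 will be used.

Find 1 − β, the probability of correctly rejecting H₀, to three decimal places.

Power ≈ 0.198

Noncentrality parameter: δ = d·√(n/2) = 0.63 × √(11/2) = 1.4775
Critical value for a two-sided test at α = 0.02: z_{α/2} = 2.326.
Power = Φ(δ − 2.326) + Φ(−δ − 2.326) = Φ(-0.849) + Φ(-3.804) = 0.1980 + 0.0001 = 0.1980.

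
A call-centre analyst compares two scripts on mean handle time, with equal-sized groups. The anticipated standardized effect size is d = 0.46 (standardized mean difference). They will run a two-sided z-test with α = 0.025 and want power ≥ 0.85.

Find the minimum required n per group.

Set Φ(δ − 2.241) = 0.85; then δ − 2.241 = Φ⁻¹(0.85) = 1.036, giving δ = 3.278.
(The Φ(−δ − z_{α/2}) term is vanishingly small for δ > 0 and is dropped in the standard sample-size formula.)
δ = d·√(n/2) ⇒ n = 2(δ/d)² = 2 × (3.278 / 0.46)² = 101.55.
Round up to the next whole unit.

n = 102 per group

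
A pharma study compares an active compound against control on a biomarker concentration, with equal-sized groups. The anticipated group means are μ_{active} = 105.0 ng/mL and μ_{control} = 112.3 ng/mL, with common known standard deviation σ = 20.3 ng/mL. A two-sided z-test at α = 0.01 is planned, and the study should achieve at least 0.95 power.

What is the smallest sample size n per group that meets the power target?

n = 276 per group

Standardized effect: d = |μ_{active} − μ_{control}| / σ = |105.0 − 112.3| / 20.3 = 0.3596
Set Φ(δ − 2.576) = 0.95; then δ − 2.576 = Φ⁻¹(0.95) = 1.645, giving δ = 4.221.
(The Φ(−δ − z_{α/2}) term is vanishingly small for δ > 0 and is dropped in the standard sample-size formula.)
δ = d·√(n/2) ⇒ n = 2(δ/d)² = 2 × (4.221 / 0.3596)² = 275.51.
Rounding up, n = 276 per group.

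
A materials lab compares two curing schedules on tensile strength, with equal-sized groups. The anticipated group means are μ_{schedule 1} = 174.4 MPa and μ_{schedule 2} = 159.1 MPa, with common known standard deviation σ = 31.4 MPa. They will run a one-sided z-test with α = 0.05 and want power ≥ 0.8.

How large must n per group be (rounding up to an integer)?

n = 53 per group

Standardized effect: d = |μ_{schedule 1} − μ_{schedule 2}| / σ = |174.4 − 159.1| / 31.4 = 0.4873
Set Φ(δ − 1.645) = 0.8; then δ − 1.645 = Φ⁻¹(0.8) = 0.842, giving δ = 2.486.
δ = d·√(n/2) ⇒ n = 2(δ/d)² = 2 × (2.486 / 0.4873)² = 52.08.
Round up to the next whole unit.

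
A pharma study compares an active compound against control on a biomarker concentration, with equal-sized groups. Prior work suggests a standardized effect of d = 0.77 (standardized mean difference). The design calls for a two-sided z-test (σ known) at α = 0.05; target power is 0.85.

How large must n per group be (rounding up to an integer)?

For power 0.85 need Φ(δ − z_{0.025}) = 0.85, so δ = z_{0.025} + z_{0.15} = 1.960 + 1.036 = 2.996.
(Ignoring the negligible lower-tail rejection probability gives the usual closed-form inversion.)
δ = d·√(n/2) ⇒ n = 2(δ/d)² = 2 × (2.996 / 0.77)² = 30.29.
Round up to the next whole unit.

n = 31 per group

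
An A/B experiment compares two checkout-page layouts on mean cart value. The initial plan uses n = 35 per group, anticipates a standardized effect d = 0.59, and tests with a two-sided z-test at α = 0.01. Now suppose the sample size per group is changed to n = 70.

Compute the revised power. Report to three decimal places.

Power ≈ 0.820

With n = 70 per group: δ = d·√(n/2) = 0.59 × √(70/2) = 3.4905. Critical value z_{0.005} = 2.576.
Revised power = Φ(δ − 2.576) + Φ(−δ − 2.576) = Φ(0.915) + Φ(-6.066) = 0.8198 + 0.0000 = 0.8198.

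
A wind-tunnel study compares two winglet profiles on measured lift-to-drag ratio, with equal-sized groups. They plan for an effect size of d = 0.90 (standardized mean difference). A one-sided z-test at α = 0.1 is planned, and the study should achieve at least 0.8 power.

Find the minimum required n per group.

n = 12 per group

Set Φ(δ − 1.282) = 0.8; then δ − 1.282 = Φ⁻¹(0.8) = 0.842, giving δ = 2.123.
δ = d·√(n/2) ⇒ n = 2(δ/d)² = 2 × (2.123 / 0.90)² = 11.13.
Round up to the next whole unit.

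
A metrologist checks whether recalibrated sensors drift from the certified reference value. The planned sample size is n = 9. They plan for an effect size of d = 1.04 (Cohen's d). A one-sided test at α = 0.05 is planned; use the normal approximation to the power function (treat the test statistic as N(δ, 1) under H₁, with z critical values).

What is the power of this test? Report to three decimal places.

Power ≈ 0.930

Noncentrality parameter: λ = d·√n = 1.04 × √9 = 3.1200
Critical value for a one-sided test at α = 0.05: z_α = 1.645.
Power = Φ(λ − 1.645) = Φ(1.475) = 0.9299.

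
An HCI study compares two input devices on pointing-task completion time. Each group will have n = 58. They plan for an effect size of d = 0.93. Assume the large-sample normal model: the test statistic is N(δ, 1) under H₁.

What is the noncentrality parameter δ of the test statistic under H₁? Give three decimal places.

δ ≈ 5.008

The noncentrality parameter scales effect size by the design's sample-size factor: δ = d·√(n/2) = 0.93 × √(58/2) = 5.0082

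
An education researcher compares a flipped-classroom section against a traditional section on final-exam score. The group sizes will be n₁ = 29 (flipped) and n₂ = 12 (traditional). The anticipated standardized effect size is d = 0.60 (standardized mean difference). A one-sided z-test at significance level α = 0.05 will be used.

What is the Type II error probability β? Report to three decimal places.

β ≈ 0.459

Noncentrality parameter: δ = d / √(1/n₁ + 1/n₂) = 0.60 / √(1/29 + 1/12) = 1.7480
One-sided α = 0.05 → critical value z_{0.05} = 1.645.
Power = Φ(δ − 1.645) = Φ(0.103) = 0.5411.
Type II error: β = 1 − power = 1 − 0.5411 = 0.4589.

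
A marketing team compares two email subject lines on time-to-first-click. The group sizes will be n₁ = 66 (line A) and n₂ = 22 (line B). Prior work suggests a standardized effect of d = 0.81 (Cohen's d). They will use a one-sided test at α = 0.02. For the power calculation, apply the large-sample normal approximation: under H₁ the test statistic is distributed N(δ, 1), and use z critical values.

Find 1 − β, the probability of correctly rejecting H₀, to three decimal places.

Power ≈ 0.892

Noncentrality parameter: δ = d / √(1/n₁ + 1/n₂) = 0.81 / √(1/66 + 1/22) = 3.2902
Critical value for a one-sided test at α = 0.02: z_α = 2.054.
Power = Φ(δ − 2.054) = Φ(1.236) = 0.8919.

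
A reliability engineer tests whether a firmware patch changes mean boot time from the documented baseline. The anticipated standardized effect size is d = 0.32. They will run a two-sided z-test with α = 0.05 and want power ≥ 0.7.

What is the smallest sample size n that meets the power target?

n = 61

For power 0.7 need Φ(δ − z_{0.025}) = 0.7, so δ = z_{0.025} + z_{0.30} = 1.960 + 0.524 = 2.484.
(Ignoring the negligible lower-tail rejection probability gives the usual closed-form inversion.)
δ = d·√n ⇒ n = (δ/d)² = (2.484 / 0.32)² = 60.27.
Rounding up, n = 61.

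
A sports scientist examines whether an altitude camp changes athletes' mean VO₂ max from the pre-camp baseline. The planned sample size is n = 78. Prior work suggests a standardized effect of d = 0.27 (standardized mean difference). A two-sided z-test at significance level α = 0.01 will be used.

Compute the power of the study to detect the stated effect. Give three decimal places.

Noncentrality parameter: λ = d·√n = 0.27 × √78 = 2.3846
Critical value for a two-sided test at α = 0.01: z_{α/2} = 2.576.
Power = Φ(λ − 2.576) + Φ(−λ − 2.576) = Φ(-0.191) + Φ(-4.960) = 0.4242 + 0.0000 = 0.4242.

Power ≈ 0.424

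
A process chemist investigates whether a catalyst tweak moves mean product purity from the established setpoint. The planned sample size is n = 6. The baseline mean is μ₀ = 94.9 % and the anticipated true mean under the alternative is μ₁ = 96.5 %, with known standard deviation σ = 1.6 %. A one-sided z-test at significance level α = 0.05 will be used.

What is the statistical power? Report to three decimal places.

Standardized effect: d = |μ₁ − μ₀| / σ = |96.5 − 94.9| / 1.6 = 1.0000
Noncentrality parameter: δ = d·√n = 1.0000 × √6 = 2.4495
One-sided α = 0.05 → critical value z_{0.05} = 1.645.
Power = P(Z > 1.645 − δ) = Φ(0.805) = 0.7895.

Power ≈ 0.789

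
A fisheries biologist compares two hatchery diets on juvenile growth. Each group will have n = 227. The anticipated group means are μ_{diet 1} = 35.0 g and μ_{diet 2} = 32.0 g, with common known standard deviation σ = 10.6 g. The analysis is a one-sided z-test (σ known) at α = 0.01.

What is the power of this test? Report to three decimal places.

Standardized effect: d = |μ_{diet 1} − μ_{diet 2}| / σ = |35.0 − 32.0| / 10.6 = 0.2830
Noncentrality parameter: δ = d·√(n/2) = 0.2830 × √(227/2) = 3.0152
Critical value for a one-sided test at α = 0.01: z_α = 2.326.
Power = P(Z > 2.326 − δ) = Φ(0.689) = 0.7545.

Power ≈ 0.755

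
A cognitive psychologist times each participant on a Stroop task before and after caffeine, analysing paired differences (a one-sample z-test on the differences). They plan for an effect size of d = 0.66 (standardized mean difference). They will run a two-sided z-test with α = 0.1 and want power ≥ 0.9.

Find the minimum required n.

n = 20

For power 0.9 need Φ(δ − z_{0.05}) = 0.9, so δ = z_{0.05} + z_{0.10} = 1.645 + 1.282 = 2.926.
(Ignoring the negligible lower-tail rejection probability gives the usual closed-form inversion.)
δ = d·√n ⇒ n = (δ/d)² = (2.926 / 0.66)² = 19.66.
Rounding up, n = 20.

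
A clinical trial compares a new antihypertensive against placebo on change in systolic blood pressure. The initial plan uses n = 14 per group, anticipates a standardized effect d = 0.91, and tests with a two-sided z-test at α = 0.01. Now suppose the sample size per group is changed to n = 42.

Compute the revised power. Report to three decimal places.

Power ≈ 0.945

With n = 42 per group: δ = d·√(n/2) = 0.91 × √(42/2) = 4.1701. Critical value z_{0.005} = 2.576.
Revised power = Φ(δ − 2.576) + Φ(−δ − 2.576) = Φ(1.594) + Φ(-6.746) = 0.9446 + 0.0000 = 0.9446.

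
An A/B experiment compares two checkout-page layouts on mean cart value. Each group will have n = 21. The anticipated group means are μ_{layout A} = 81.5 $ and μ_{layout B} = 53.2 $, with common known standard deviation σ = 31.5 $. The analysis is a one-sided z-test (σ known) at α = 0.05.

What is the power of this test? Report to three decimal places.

Power ≈ 0.897

Standardized effect: d = |μ_{layout A} − μ_{layout B}| / σ = |81.5 − 53.2| / 31.5 = 0.8984
Noncentrality parameter: λ = d·√(n/2) = 0.8984 × √(21/2) = 2.9112
Critical value for a one-sided test at α = 0.05: z_α = 1.645.
Power = P(Z > 1.645 − λ) = Φ(1.266) = 0.8973.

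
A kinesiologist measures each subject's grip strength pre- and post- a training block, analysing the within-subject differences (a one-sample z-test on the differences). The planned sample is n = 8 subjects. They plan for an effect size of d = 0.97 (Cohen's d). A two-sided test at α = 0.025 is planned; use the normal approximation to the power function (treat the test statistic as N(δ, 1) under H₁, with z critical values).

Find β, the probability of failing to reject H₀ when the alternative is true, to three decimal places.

β ≈ 0.308

Noncentrality parameter: δ = d·√n = 0.97 × √8 = 2.7436
Two-sided α = 0.025 → critical value z_{0.0125} = 2.241.
Power = Φ(δ − 2.241) + Φ(−δ − 2.241) = Φ(0.502) + Φ(-4.985) = 0.6922 + 0.0000 = 0.6922.
Type II error: β = 1 − power = 1 − 0.6922 = 0.3078.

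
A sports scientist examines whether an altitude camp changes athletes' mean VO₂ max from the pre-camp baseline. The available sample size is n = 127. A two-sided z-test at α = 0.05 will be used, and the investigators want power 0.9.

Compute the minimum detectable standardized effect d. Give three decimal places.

Need Φ(δ − 1.960) = 0.9, so δ = 1.960 + 1.282 = 3.242.
(Lower-tail contribution to power is negligible for δ > 0.)
δ = d·√n ⇒ d = δ/√n = 3.242/√127 = 0.2876.

d ≈ 0.288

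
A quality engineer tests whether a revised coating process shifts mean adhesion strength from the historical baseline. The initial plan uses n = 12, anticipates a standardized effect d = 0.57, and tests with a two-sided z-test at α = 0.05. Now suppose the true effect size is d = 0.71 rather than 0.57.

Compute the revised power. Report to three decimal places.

With d = 0.71: δ = d·√n = 0.71 × √12 = 2.4595. Critical value z_{0.025} = 1.960.
Revised power = Φ(δ − 1.960) + Φ(−δ − 1.960) = Φ(0.500) + Φ(-4.419) = 0.6913 + 0.0000 = 0.6913.

Power ≈ 0.691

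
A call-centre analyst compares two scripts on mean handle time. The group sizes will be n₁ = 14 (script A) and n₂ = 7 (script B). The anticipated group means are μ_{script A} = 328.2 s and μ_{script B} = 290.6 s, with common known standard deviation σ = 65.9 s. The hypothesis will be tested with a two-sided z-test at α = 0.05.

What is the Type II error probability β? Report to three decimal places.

Standardized effect: d = |μ_{script A} − μ_{script B}| / σ = |328.2 − 290.6| / 65.9 = 0.5706
Noncentrality parameter: δ = d / √(1/n₁ + 1/n₂) = 0.5706 / √(1/14 + 1/7) = 1.2326
Critical value for a two-sided test at α = 0.05: z_{α/2} = 1.960.
Power = Φ(δ − 1.960) + Φ(−δ − 1.960) = Φ(-0.727) + Φ(-3.193) = 0.2335 + 0.0007 = 0.2342.
Type II error: β = 1 − power = 1 − 0.2342 = 0.7658.

β ≈ 0.766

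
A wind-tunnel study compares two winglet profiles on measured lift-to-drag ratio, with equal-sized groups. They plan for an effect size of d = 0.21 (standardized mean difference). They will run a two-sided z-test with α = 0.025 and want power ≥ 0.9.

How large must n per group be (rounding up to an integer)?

Set Φ(δ − 2.241) = 0.9; then δ − 2.241 = Φ⁻¹(0.9) = 1.282, giving δ = 3.523.
(The Φ(−δ − z_{α/2}) term is vanishingly small for δ > 0 and is dropped in the standard sample-size formula.)
δ = d·√(n/2) ⇒ n = 2(δ/d)² = 2 × (3.523 / 0.21)² = 562.87.
Round up to the next whole unit.

n = 563 per group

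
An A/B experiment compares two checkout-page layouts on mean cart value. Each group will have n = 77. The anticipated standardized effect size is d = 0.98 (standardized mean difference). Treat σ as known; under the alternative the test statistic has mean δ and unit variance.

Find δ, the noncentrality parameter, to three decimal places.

δ ≈ 6.081

The noncentrality parameter scales effect size by the design's sample-size factor: δ = d·√(n/2) = 0.98 × √(77/2) = 6.0807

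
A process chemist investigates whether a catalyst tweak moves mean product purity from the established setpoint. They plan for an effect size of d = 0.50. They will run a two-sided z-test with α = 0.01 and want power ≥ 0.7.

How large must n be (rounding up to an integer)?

n = 39

Set Φ(δ − 2.576) = 0.7; then δ − 2.576 = Φ⁻¹(0.7) = 0.524, giving δ = 3.100.
(Ignoring the negligible lower-tail rejection probability gives the usual closed-form inversion.)
δ = d·√n ⇒ n = (δ/d)² = (3.100 / 0.50)² = 38.45.
Rounding up, n = 39.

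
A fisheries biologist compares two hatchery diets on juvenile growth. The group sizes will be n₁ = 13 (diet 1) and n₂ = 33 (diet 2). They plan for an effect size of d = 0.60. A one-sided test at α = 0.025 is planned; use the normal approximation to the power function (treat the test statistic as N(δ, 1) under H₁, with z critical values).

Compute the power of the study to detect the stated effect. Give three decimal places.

Power ≈ 0.449

Noncentrality parameter: δ = d / √(1/n₁ + 1/n₂) = 0.60 / √(1/13 + 1/33) = 1.8323
Critical value for a one-sided test at α = 0.025: z_α = 1.960.
Power = Φ(δ − 1.960) = Φ(-0.128) = 0.4492.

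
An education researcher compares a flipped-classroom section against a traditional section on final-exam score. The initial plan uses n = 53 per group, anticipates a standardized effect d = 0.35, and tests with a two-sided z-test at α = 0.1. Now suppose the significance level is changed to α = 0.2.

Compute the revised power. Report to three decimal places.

δ = d·√(n/2) = 0.35 × √(53/2) = 1.8017 (unchanged). New critical value: z_{0.1} = 1.282.
Revised power = Φ(δ − 1.282) + Φ(−δ − 1.282) = Φ(0.520) + Φ(-3.083) = 0.6985 + 0.0010 = 0.6996.

Power ≈ 0.700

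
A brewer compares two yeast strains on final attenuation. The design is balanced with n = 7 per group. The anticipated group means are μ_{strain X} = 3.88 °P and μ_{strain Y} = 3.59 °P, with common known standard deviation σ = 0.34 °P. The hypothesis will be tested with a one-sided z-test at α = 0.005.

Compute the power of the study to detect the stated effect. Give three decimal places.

Standardized effect: d = |μ_{strain X} − μ_{strain Y}| / σ = |3.88 − 3.59| / 0.34 = 0.8529
Noncentrality parameter: δ = d·√(n/2) = 0.8529 × √(7/2) = 1.5957
One-sided α = 0.005 → critical value z_{0.005} = 2.576.
Power = Φ(δ − 2.576) = Φ(-0.980) = 0.1635.

Power ≈ 0.164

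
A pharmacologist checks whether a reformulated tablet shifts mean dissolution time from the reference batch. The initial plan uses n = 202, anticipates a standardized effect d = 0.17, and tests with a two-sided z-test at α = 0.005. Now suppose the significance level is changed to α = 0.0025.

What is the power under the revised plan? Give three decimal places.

Power ≈ 0.272

δ = d·√n = 0.17 × √202 = 2.4162 (unchanged). New critical value: z_{0.0013} = 3.023.
Revised power = Φ(δ − 3.023) + Φ(−δ − 3.023) = Φ(-0.607) + Φ(-5.439) = 0.2719 + 0.0000 = 0.2719.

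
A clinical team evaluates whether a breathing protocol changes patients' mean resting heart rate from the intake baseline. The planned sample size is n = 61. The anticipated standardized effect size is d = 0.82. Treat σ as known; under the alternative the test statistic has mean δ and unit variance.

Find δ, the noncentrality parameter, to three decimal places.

The noncentrality parameter scales effect size by the design's sample-size factor: δ = d·√n = 0.82 × √61 = 6.4044

δ ≈ 6.404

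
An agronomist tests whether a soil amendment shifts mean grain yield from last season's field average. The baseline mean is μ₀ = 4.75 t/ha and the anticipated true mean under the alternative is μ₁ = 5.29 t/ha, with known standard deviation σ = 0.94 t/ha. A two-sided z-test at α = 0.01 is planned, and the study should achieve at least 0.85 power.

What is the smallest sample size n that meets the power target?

n = 40

Standardized effect: d = |μ₁ − μ₀| / σ = |5.29 − 4.75| / 0.94 = 0.5745
For power 0.85 need Φ(δ − z_{0.005}) = 0.85, so δ = z_{0.005} + z_{0.15} = 2.576 + 1.036 = 3.612.
(For δ > 0 the lower-tail rejection region contributes negligibly to power, so the one-term inversion is standard.)
δ = d·√n ⇒ n = (δ/d)² = (3.612 / 0.5745)² = 39.54.
Rounding up, n = 40.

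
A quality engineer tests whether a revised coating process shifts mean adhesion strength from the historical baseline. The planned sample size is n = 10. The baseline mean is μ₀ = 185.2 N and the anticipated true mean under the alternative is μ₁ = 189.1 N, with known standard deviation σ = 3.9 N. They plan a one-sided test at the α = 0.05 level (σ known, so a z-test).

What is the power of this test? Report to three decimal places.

Standardized effect: d = |μ₁ − μ₀| / σ = |189.1 − 185.2| / 3.9 = 1.0000
Noncentrality parameter: δ = d·√n = 1.0000 × √10 = 3.1623
Critical value for a one-sided test at α = 0.05: z_α = 1.645.
Power = Φ(δ − 1.645) = Φ(1.517) = 0.9354.

Power ≈ 0.935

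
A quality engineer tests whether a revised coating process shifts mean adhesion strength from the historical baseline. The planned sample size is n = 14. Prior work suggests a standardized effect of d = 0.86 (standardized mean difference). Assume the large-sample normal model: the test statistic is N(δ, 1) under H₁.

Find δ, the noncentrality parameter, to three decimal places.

δ ≈ 3.218

δ = d·√n = 0.86 × √14 = 3.2178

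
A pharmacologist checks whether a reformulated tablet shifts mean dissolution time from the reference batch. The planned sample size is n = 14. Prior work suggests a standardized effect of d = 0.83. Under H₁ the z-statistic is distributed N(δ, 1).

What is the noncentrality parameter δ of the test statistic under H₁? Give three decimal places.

The noncentrality parameter scales effect size by the design's sample-size factor: δ = d·√n = 0.83 × √14 = 3.1056

δ ≈ 3.106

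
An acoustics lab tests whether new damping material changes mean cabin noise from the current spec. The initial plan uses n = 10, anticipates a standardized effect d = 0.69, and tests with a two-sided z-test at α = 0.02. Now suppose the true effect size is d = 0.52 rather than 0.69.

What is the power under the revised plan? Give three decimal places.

With d = 0.52: δ = d·√n = 0.52 × √10 = 1.6444. Critical value z_{0.01} = 2.326.
Revised power = Φ(δ − 2.326) + Φ(−δ − 2.326) = Φ(-0.682) + Φ(-3.971) = 0.2476 + 0.0000 = 0.2477.

Power ≈ 0.248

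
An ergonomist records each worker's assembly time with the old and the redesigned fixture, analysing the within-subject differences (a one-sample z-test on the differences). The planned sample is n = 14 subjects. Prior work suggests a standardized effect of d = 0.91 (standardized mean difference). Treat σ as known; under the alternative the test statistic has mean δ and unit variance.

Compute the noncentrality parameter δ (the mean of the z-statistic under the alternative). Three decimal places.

δ ≈ 3.405

The noncentrality parameter scales effect size by the design's sample-size factor: δ = d·√n = 0.91 × √14 = 3.4049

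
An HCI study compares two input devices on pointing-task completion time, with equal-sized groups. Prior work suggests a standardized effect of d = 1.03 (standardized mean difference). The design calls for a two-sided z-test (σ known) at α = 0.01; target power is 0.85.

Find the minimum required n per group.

n = 25 per group

For power 0.85 need Φ(δ − z_{0.005}) = 0.85, so δ = z_{0.005} + z_{0.15} = 2.576 + 1.036 = 3.612.
(For δ > 0 the lower-tail rejection region contributes negligibly to power, so the one-term inversion is standard.)
δ = d·√(n/2) ⇒ n = 2(δ/d)² = 2 × (3.612 / 1.03)² = 24.60.
Rounding up, n = 25 per group.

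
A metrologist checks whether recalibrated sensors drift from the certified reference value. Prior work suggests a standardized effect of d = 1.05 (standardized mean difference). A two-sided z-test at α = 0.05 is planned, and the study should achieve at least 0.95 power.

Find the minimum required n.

n = 12

Set Φ(δ − 1.960) = 0.95; then δ − 1.960 = Φ⁻¹(0.95) = 1.645, giving δ = 3.605.
(The Φ(−δ − z_{α/2}) term is vanishingly small for δ > 0 and is dropped in the standard sample-size formula.)
δ = d·√n ⇒ n = (δ/d)² = (3.605 / 1.05)² = 11.79.
Rounding up, n = 12.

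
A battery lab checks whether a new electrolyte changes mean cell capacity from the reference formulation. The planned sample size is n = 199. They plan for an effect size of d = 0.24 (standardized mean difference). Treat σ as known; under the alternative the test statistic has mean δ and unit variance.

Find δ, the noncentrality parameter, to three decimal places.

δ = d·√n = 0.24 × √199 = 3.3856

δ ≈ 3.386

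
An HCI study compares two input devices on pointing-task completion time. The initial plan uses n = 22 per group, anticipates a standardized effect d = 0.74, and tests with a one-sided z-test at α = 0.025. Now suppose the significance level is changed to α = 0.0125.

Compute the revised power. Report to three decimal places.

δ = d·√(n/2) = 0.74 × √(22/2) = 2.4543 (unchanged). New critical value: z_{0.0125} = 2.241.
Revised power = P(Z > 2.241 − δ) = Φ(0.213) = 0.5843.

Power ≈ 0.584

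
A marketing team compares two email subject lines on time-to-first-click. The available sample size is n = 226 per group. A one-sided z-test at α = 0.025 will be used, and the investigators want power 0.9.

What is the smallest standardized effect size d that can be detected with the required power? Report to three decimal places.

Required noncentrality: δ = z_{0.025} + z_{0.10} = 1.960 + 1.282 = 3.242.
δ = d·√(n/2) ⇒ d = δ/√(n/2) = 3.242/√(226/2) = 0.3049.

d ≈ 0.305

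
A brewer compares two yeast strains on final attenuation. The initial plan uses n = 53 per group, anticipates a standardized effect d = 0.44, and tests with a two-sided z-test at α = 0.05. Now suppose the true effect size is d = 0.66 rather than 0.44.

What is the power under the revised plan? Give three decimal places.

With d = 0.66: δ = d·√(n/2) = 0.66 × √(53/2) = 3.3976. Critical value z_{0.025} = 1.960.
Revised power = Φ(δ − 1.960) + Φ(−δ − 1.960) = Φ(1.438) + Φ(-5.358) = 0.9247 + 0.0000 = 0.9247.

Power ≈ 0.925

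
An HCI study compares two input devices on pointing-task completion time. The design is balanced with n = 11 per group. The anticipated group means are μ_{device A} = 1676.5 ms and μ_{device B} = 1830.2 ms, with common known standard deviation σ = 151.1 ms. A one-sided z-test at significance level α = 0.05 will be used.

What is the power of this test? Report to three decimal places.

Power ≈ 0.771

Standardized effect: d = |μ_{device A} − μ_{device B}| / σ = |1676.5 − 1830.2| / 151.1 = 1.0172
Noncentrality parameter: δ = d·√(n/2) = 1.0172 × √(11/2) = 2.3856
One-sided α = 0.05 → critical value z_{0.05} = 1.645.
Power = P(Z > 1.645 − δ) = Φ(0.741) = 0.7706.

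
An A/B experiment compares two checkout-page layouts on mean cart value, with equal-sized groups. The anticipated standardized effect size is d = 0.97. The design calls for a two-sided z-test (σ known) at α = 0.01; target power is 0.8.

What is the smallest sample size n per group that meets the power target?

Set Φ(δ − 2.576) = 0.8; then δ − 2.576 = Φ⁻¹(0.8) = 0.842, giving δ = 3.417.
(For δ > 0 the lower-tail rejection region contributes negligibly to power, so the one-term inversion is standard.)
δ = d·√(n/2) ⇒ n = 2(δ/d)² = 2 × (3.417 / 0.97)² = 24.83.
Round up to the next whole unit.

n = 25 per group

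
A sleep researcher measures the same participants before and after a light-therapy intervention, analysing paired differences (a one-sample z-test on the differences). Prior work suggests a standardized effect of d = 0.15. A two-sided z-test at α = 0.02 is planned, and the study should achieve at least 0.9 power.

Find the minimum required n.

For power 0.9 need Φ(δ − z_{0.01}) = 0.9, so δ = z_{0.01} + z_{0.10} = 2.326 + 1.282 = 3.608.
(The Φ(−δ − z_{α/2}) term is vanishingly small for δ > 0 and is dropped in the standard sample-size formula.)
δ = d·√n ⇒ n = (δ/d)² = (3.608 / 0.15)² = 578.53.
Round up to the next whole unit.

n = 579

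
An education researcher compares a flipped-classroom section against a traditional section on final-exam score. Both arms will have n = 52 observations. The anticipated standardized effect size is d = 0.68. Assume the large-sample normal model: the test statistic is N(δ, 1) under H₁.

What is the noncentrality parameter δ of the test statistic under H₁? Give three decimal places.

The noncentrality parameter scales effect size by the design's sample-size factor: δ = d·√(n/2) = 0.68 × √(52/2) = 3.4673

δ ≈ 3.467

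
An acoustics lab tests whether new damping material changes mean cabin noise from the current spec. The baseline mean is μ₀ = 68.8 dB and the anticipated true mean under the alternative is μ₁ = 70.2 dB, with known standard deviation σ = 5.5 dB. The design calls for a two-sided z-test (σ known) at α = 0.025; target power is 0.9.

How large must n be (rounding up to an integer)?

Standardized effect: d = |μ₁ − μ₀| / σ = |70.2 − 68.8| / 5.5 = 0.2545
Set Φ(δ − 2.241) = 0.9; then δ − 2.241 = Φ⁻¹(0.9) = 1.282, giving δ = 3.523.
(The Φ(−δ − z_{α/2}) term is vanishingly small for δ > 0 and is dropped in the standard sample-size formula.)
δ = d·√n ⇒ n = (δ/d)² = (3.523 / 0.2545)² = 191.55.
Rounding up, n = 192.

n = 192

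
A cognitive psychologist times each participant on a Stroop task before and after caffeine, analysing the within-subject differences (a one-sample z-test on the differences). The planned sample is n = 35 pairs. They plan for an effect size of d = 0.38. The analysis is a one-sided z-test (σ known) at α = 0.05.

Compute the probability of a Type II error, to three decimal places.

Noncentrality parameter: δ = d·√n = 0.38 × √35 = 2.2481
Critical value for a one-sided test at α = 0.05: z_α = 1.645.
Power = Φ(δ − 1.645) = Φ(0.603) = 0.7268.
Type II error: β = 1 − power = 1 − 0.7268 = 0.2732.

β ≈ 0.273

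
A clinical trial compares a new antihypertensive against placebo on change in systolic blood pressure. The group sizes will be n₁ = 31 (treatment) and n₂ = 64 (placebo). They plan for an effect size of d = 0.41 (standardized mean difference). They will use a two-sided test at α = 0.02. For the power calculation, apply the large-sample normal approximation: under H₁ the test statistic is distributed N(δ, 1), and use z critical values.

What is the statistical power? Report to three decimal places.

Power ≈ 0.325

Noncentrality parameter: δ = d / √(1/n₁ + 1/n₂) = 0.41 / √(1/31 + 1/64) = 1.8737
Critical value for a two-sided test at α = 0.02: z_{α/2} = 2.326.
Power = Φ(δ − 2.326) + Φ(−δ − 2.326) = Φ(-0.453) + Φ(-4.200) = 0.3254 + 0.0000 = 0.3254.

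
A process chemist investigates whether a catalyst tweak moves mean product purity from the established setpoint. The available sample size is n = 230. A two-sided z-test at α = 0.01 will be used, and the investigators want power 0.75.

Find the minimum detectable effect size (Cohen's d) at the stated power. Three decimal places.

Required noncentrality: δ = z_{0.005} + z_{0.25} = 2.576 + 0.674 = 3.250.
(Lower-tail contribution to power is negligible for δ > 0.)
δ = d·√n ⇒ d = δ/√n = 3.250/√230 = 0.2143.

d ≈ 0.214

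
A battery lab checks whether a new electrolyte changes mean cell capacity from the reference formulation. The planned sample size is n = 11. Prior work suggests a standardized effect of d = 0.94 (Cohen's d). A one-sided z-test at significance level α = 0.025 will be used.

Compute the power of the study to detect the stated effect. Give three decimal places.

Power ≈ 0.876

Noncentrality parameter: δ = d·√n = 0.94 × √11 = 3.1176
One-sided α = 0.025 → critical value z_{0.025} = 1.960.
Power = P(Z > 1.960 − δ) = Φ(1.158) = 0.8765.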